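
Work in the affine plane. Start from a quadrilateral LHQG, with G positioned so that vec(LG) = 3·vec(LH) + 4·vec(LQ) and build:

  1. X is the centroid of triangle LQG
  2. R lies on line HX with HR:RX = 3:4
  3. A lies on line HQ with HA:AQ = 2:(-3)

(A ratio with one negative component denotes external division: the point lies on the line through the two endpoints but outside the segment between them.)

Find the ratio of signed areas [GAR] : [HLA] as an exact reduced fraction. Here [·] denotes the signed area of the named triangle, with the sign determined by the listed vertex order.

[GAR]:[HLA] = -6

Assign L = (0, 0), H = (1, 0), Q = (0, 1), G = (3, 4) — the answer is frame-independent, so this choice is without loss of generality.
1. X is the centroid of triangle LQG ⇒ X = (1, 5/3)
2. R lies on line HX with HR:RX = 3:4 ⇒ R = (1, 5/7)
3. A lies on line HQ with HA:AQ = 2:(-3) ⇒ A = (3, -2)
2·[GAR] = -12, 2·[HLA] = 2
[GAR]:[HLA] = -12:2 = -6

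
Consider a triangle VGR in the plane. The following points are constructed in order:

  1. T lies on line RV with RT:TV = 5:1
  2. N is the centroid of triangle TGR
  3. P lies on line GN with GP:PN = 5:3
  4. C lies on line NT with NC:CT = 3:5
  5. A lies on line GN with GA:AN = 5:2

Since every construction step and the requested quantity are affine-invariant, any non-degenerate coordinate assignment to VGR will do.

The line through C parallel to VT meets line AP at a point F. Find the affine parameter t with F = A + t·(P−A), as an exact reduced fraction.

t = -53/10

Work in coordinates with V = (0, 0), G = (1, 0), R = (0, 1).
1. T lies on line RV with RT:TV = 5:1 ⇒ T = (0, 1/6)
2. N is the centroid of triangle TGR ⇒ N = (1/3, 7/18)
3. P lies on line GN with GP:PN = 5:3 ⇒ P = (7/12, 35/144)
4. C lies on line NT with NC:CT = 3:5 ⇒ C = (5/24, 11/36)
5. A lies on line GN with GA:AN = 5:2 ⇒ A = (11/21, 5/18)
through C parallel to VT: direction (0, 1/6); meets AP at F = (5/24, 133/288)
F = A + t·(P−A) with t = -53/10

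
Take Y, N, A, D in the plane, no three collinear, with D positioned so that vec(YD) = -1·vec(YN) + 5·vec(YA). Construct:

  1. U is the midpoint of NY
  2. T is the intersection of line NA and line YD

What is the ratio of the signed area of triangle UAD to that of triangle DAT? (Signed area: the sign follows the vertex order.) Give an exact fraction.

Work in coordinates with Y = (0, 0), N = (1, 0), A = (0, 1), D = (-1, 5).
1. U is the midpoint of NY ⇒ U = (1/2, 0)
2. T is the intersection of line NA and line YD ⇒ T = (-1/4, 5/4)
2·[UAD] = -1, 2·[DAT] = -3/4
[UAD]:[DAT] = -1:-3/4 = 4/3

[UAD]:[DAT] = 4/3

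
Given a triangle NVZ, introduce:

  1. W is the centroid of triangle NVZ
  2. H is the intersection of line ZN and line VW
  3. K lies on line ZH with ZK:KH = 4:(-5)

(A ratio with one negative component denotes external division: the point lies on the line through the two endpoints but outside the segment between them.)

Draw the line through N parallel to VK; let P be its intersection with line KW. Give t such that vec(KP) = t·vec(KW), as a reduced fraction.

t = 9/5

Choose coordinates N = (0, 0), V = (1, 0), Z = (0, 1).
1. W is the centroid of triangle NVZ ⇒ W = (1/3, 1/3)
2. H is the intersection of line ZN and line VW ⇒ H = (0, 1/2)
3. K lies on line ZH with ZK:KH = 4:(-5) ⇒ K = (0, 3)
through N parallel to VK: direction (-1, 3); meets KW at P = (3/5, -9/5)
P = K + t·(W−K) with t = 9/5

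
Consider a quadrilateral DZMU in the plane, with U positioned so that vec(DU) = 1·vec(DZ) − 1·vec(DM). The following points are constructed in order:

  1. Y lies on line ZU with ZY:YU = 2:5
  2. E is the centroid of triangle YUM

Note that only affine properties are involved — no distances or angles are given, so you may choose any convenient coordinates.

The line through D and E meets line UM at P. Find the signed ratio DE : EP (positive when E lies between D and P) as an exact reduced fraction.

Set D = (0, 0), Z = (1, 0), M = (0, 1), U = (1, -1); any affine frame gives the same invariant.
1. Y lies on line ZU with ZY:YU = 2:5 ⇒ Y = (1, -2/7)
2. E is the centroid of triangle YUM ⇒ E = (2/3, -2/21)
line DE meets UM at P = (7/13, -1/13)
E = D + t·(P−D) with t = 26/21, so DE:EP = 26/21:-5/21

DE:EP = -26/5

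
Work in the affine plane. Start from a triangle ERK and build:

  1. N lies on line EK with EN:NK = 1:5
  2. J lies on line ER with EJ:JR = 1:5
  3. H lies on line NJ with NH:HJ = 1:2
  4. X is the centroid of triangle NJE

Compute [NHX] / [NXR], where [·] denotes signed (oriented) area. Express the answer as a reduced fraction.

Choose coordinates E = (0, 0), R = (1, 0), K = (0, 1).
1. N lies on line EK with EN:NK = 1:5 ⇒ N = (0, 1/6)
2. J lies on line ER with EJ:JR = 1:5 ⇒ J = (1/6, 0)
3. H lies on line NJ with NH:HJ = 1:2 ⇒ H = (1/18, 1/9)
4. X is the centroid of triangle NJE ⇒ X = (1/18, 1/18)
2·[NHX] = -1/324, 2·[NXR] = 11/108
[NHX]:[NXR] = -1/324:11/108 = -1/33

[NHX]:[NXR] = -1/33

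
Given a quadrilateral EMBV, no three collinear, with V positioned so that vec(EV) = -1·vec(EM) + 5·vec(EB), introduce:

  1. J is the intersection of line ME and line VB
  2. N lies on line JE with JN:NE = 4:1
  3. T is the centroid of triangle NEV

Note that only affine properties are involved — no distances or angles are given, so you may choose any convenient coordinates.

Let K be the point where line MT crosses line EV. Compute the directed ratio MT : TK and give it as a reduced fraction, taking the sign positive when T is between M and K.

MT:TK = 59

Choose coordinates E = (0, 0), M = (1, 0), B = (0, 1), V = (-1, 5).
1. J is the intersection of line ME and line VB ⇒ J = (1/4, 0)
2. N lies on line JE with JN:NE = 4:1 ⇒ N = (1/20, 0)
3. T is the centroid of triangle NEV ⇒ T = (-19/60, 5/3)
line MT meets EV at K = (-20/59, 100/59)
T = M + t·(K−M) with t = 59/60, so MT:TK = 59/60:1/60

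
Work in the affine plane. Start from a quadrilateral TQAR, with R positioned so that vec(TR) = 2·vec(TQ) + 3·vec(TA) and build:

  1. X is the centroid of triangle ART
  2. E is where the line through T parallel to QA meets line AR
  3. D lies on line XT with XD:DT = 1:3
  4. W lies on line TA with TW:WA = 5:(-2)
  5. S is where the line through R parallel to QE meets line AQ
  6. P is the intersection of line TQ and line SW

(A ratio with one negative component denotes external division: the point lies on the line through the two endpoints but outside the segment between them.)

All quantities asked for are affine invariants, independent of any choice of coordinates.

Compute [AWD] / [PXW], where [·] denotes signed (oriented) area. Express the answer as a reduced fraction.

[AWD]:[PXW] = -3/4

Work in coordinates with T = (0, 0), Q = (1, 0), A = (0, 1), R = (2, 3).
1. X is the centroid of triangle ART ⇒ X = (2/3, 4/3)
2. E is where the line through T parallel to QA meets line AR ⇒ E = (-1/2, 1/2)
3. D lies on line XT with XD:DT = 1:3 ⇒ D = (1/2, 1)
4. W lies on line TA with TW:WA = 5:(-2) ⇒ W = (0, 5/3)
5. S is where the line through R parallel to QE meets line AQ ⇒ S = (-4, 5)
6. P is the intersection of line TQ and line SW ⇒ P = (2, 0)
2·[AWD] = -1/3, 2·[PXW] = 4/9
[AWD]:[PXW] = -1/3:4/9 = -3/4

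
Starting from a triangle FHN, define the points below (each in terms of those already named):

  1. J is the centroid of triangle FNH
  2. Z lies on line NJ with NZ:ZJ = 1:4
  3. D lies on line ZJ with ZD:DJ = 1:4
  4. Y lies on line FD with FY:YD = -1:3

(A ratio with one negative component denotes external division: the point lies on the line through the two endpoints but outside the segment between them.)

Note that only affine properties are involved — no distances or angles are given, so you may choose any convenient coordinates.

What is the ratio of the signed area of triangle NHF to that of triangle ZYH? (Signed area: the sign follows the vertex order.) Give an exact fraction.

Choose coordinates F = (0, 0), H = (1, 0), N = (0, 1).
1. J is the centroid of triangle FNH ⇒ J = (1/3, 1/3)
2. Z lies on line NJ with NZ:ZJ = 1:4 ⇒ Z = (1/15, 13/15)
3. D lies on line ZJ with ZD:DJ = 1:4 ⇒ D = (3/25, 19/25)
4. Y lies on line FD with FY:YD = -1:3 ⇒ Y = (-3/50, -19/50)
2·[NHF] = -1, 2·[ZYH] = 191/150
[NHF]:[ZYH] = -1:191/150 = -150/191

[NHF]:[ZYH] = -150/191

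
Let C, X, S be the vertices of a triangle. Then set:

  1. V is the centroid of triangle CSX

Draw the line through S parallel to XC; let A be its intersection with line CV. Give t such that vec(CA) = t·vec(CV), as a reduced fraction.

t = 3

Choose coordinates C = (0, 0), X = (1, 0), S = (0, 1).
1. V is the centroid of triangle CSX ⇒ V = (1/3, 1/3)
through S parallel to XC: direction (-1, 0); meets CV at A = (1, 1)
A = C + t·(V−C) with t = 3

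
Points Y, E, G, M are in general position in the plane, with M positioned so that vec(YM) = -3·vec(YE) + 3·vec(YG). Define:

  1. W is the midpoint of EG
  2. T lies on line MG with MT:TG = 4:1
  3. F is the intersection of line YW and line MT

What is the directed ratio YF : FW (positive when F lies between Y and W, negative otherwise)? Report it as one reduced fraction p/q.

Assign Y = (0, 0), E = (1, 0), G = (0, 1), M = (-3, 3) — the answer is frame-independent, so this choice is without loss of generality.
1. W is the midpoint of EG ⇒ W = (1/2, 1/2)
2. T lies on line MG with MT:TG = 4:1 ⇒ T = (-3/5, 7/5)
3. F is the intersection of line YW and line MT ⇒ F = (3/5, 3/5)
F = Y + t·(W−Y) with t = 6/5, so YF:FW = t:(1−t) = 6/5:-1/5

YF:FW = -6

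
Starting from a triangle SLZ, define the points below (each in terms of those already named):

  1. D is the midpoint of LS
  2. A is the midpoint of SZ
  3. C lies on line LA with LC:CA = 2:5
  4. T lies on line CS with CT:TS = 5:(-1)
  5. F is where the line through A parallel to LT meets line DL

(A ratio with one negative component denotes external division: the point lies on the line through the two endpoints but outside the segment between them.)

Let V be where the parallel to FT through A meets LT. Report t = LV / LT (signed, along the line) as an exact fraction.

Choose coordinates S = (0, 0), L = (1, 0), Z = (0, 1).
1. D is the midpoint of LS ⇒ D = (1/2, 0)
2. A is the midpoint of SZ ⇒ A = (0, 1/2)
3. C lies on line LA with LC:CA = 2:5 ⇒ C = (5/7, 1/7)
4. T lies on line CS with CT:TS = 5:(-1) ⇒ T = (-5/28, -1/28)
5. F is where the line through A parallel to LT meets line DL ⇒ F = (-33/2, 0)
through A parallel to FT: direction (457/28, -1/28); meets LT at V = (457/28, 13/28)
V = L + t·(T−L) with t = -13

t = -13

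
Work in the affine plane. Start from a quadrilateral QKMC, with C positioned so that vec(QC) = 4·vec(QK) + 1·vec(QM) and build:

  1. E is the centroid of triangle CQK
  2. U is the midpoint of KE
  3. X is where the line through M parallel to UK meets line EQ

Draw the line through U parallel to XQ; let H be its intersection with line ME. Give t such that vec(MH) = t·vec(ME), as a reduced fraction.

t = 11/10

Set Q = (0, 0), K = (1, 0), M = (0, 1), C = (4, 1); any affine frame gives the same invariant.
1. E is the centroid of triangle CQK ⇒ E = (5/3, 1/3)
2. U is the midpoint of KE ⇒ U = (4/3, 1/6)
3. X is where the line through M parallel to UK meets line EQ ⇒ X = (-10/3, -2/3)
through U parallel to XQ: direction (10/3, 2/3); meets ME at H = (11/6, 4/15)
H = M + t·(E−M) with t = 11/10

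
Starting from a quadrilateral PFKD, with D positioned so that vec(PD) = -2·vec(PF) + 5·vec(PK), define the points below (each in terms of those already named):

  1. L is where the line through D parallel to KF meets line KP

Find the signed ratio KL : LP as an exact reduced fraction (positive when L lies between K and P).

KL:LP = -2/3

Choose coordinates P = (0, 0), F = (1, 0), K = (0, 1), D = (-2, 5).
1. L is where the line through D parallel to KF meets line KP ⇒ L = (0, 3)
L = K + t·(P−K) with t = -2, so KL:LP = t:(1−t) = -2:3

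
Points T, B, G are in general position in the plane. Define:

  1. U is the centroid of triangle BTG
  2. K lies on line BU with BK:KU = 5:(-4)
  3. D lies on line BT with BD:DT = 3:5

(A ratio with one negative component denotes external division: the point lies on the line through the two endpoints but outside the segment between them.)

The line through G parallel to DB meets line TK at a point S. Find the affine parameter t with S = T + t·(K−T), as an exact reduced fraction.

Set T = (0, 0), B = (1, 0), G = (0, 1); any affine frame gives the same invariant.
1. U is the centroid of triangle BTG ⇒ U = (1/3, 1/3)
2. K lies on line BU with BK:KU = 5:(-4) ⇒ K = (-7/3, 5/3)
3. D lies on line BT with BD:DT = 3:5 ⇒ D = (5/8, 0)
through G parallel to DB: direction (3/8, 0); meets TK at S = (-7/5, 1)
S = T + t·(K−T) with t = 3/5

t = 3/5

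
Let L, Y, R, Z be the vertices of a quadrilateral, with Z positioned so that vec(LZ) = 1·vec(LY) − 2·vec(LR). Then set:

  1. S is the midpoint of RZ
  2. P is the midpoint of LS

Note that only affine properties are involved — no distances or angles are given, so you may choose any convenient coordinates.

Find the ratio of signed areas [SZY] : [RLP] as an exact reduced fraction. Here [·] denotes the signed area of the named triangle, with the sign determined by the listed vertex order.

[SZY]:[RLP] = 4

Assign L = (0, 0), Y = (1, 0), R = (0, 1), Z = (1, -2) — the answer is frame-independent, so this choice is without loss of generality.
1. S is the midpoint of RZ ⇒ S = (1/2, -1/2)
2. P is the midpoint of LS ⇒ P = (1/4, -1/4)
2·[SZY] = 1, 2·[RLP] = 1/4
[SZY]:[RLP] = 1:1/4 = 4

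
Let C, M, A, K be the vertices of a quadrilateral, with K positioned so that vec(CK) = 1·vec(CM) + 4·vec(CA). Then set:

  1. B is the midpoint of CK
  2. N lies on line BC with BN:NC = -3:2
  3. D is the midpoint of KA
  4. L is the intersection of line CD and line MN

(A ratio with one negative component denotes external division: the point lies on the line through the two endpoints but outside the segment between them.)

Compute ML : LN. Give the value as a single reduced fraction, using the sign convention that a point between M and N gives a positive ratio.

Assign C = (0, 0), M = (1, 0), A = (0, 1), K = (1, 4) — the answer is frame-independent, so this choice is without loss of generality.
1. B is the midpoint of CK ⇒ B = (1/2, 2)
2. N lies on line BC with BN:NC = -3:2 ⇒ N = (-1, -4)
3. D is the midpoint of KA ⇒ D = (1/2, 5/2)
4. L is the intersection of line CD and line MN ⇒ L = (-2/3, -10/3)
L = M + t·(N−M) with t = 5/6, so ML:LN = t:(1−t) = 5/6:1/6

ML:LN = 5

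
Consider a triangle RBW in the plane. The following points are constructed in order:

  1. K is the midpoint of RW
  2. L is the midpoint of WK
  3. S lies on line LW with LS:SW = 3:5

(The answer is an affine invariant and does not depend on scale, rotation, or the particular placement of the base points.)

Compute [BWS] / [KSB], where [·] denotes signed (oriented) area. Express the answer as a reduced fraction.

[BWS]:[KSB] = -5/11

Work in coordinates with R = (0, 0), B = (1, 0), W = (0, 1).
1. K is the midpoint of RW ⇒ K = (0, 1/2)
2. L is the midpoint of WK ⇒ L = (0, 3/4)
3. S lies on line LW with LS:SW = 3:5 ⇒ S = (0, 27/32)
2·[BWS] = 5/32, 2·[KSB] = -11/32
[BWS]:[KSB] = 5/32:-11/32 = -5/11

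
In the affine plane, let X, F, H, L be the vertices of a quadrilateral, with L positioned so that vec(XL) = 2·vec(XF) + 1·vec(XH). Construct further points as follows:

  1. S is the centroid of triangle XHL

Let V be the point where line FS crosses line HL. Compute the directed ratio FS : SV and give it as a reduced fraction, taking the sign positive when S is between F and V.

FS:SV = 2

Assign X = (0, 0), F = (1, 0), H = (0, 1), L = (2, 1) — the answer is frame-independent, so this choice is without loss of generality.
1. S is the centroid of triangle XHL ⇒ S = (2/3, 2/3)
line FS meets HL at V = (1/2, 1)
S = F + t·(V−F) with t = 2/3, so FS:SV = 2/3:1/3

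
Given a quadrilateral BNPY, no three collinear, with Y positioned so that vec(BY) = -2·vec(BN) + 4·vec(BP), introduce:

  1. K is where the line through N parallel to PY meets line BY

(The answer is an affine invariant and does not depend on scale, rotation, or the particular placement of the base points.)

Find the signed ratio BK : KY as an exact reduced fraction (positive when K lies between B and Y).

Work in coordinates with B = (0, 0), N = (1, 0), P = (0, 1), Y = (-2, 4).
1. K is where the line through N parallel to PY meets line BY ⇒ K = (-3, 6)
K = B + t·(Y−B) with t = 3/2, so BK:KY = t:(1−t) = 3/2:-1/2

BK:KY = -3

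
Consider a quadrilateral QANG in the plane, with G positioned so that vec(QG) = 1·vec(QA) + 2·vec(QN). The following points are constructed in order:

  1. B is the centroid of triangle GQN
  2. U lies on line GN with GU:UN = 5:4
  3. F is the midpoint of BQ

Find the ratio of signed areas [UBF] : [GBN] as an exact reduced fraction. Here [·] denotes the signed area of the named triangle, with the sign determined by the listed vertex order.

Choose coordinates Q = (0, 0), A = (1, 0), N = (0, 1), G = (1, 2).
1. B is the centroid of triangle GQN ⇒ B = (1/3, 1)
2. U lies on line GN with GU:UN = 5:4 ⇒ U = (4/9, 13/9)
3. F is the midpoint of BQ ⇒ F = (1/6, 1/2)
2·[UBF] = -1/54, 2·[GBN] = -1/3
[UBF]:[GBN] = -1/54:-1/3 = 1/18

[UBF]:[GBN] = 1/18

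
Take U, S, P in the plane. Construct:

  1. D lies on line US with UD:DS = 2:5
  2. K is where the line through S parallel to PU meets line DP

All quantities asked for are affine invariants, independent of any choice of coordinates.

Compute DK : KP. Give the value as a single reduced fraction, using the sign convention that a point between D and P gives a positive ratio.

Set U = (0, 0), S = (1, 0), P = (0, 1); any affine frame gives the same invariant.
1. D lies on line US with UD:DS = 2:5 ⇒ D = (2/7, 0)
2. K is where the line through S parallel to PU meets line DP ⇒ K = (1, -5/2)
K = D + t·(P−D) with t = -5/2, so DK:KP = t:(1−t) = -5/2:7/2

DK:KP = -5/7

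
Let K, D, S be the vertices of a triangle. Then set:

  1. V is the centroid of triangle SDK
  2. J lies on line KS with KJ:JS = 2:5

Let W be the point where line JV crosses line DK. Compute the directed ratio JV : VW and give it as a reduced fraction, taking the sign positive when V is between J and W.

JV:VW = -1/7

Work in coordinates with K = (0, 0), D = (1, 0), S = (0, 1).
1. V is the centroid of triangle SDK ⇒ V = (1/3, 1/3)
2. J lies on line KS with KJ:JS = 2:5 ⇒ J = (0, 2/7)
line JV meets DK at W = (-2, 0)
V = J + t·(W−J) with t = -1/6, so JV:VW = -1/6:7/6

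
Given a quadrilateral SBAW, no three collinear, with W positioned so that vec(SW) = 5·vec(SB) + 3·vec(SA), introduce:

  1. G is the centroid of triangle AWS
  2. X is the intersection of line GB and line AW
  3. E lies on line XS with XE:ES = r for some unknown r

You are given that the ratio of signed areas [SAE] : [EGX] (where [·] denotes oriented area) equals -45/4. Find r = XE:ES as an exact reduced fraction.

r = 2/5

Work in coordinates with S = (0, 0), B = (1, 0), A = (0, 1), W = (5, 3).
1. G is the centroid of triangle AWS ⇒ G = (5/3, 4/3)
2. X is the intersection of line GB and line AW ⇒ X = (15/8, 7/4)
3. With XE:ES = r, write λ = r/(r+1) so E = X + λ·(S−X); E is affine-linear in λ
Every point depending on E is an affine combination of E and λ-independent points, so each such coordinate is linear in λ; the λ² term in each signed area is a multiple of (S−X)×(S−X) = 0, so 2·[SAE] and 2·[EGX] are each linear in λ. Evaluating at λ=0 and λ=1:
  2·[SAE] = 15/8·λ − 15/8,   2·[EGX] = 5/12·λ
So [SAE]:[EGX] = (15/8·λ − 15/8) / (5/12·λ). Setting this equal to -45/4:
  15/8·λ − 15/8 = -45/4·(5/12·λ)  ⇒  λ = 2/7
Then r = λ/(1−λ) = (2/7)/(5/7) = 2/5. Check: with r = 2/5, E = (75/56, 5/4) and [SAE]:[EGX] = -45/4 as required.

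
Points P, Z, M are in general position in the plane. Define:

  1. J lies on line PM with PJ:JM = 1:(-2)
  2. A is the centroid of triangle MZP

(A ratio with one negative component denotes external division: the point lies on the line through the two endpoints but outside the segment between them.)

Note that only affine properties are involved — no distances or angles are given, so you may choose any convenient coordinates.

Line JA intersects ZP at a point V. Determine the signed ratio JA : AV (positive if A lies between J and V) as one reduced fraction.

JA:AV = -4

Assign P = (0, 0), Z = (1, 0), M = (0, 1) — the answer is frame-independent, so this choice is without loss of generality.
1. J lies on line PM with PJ:JM = 1:(-2) ⇒ J = (0, -1)
2. A is the centroid of triangle MZP ⇒ A = (1/3, 1/3)
line JA meets ZP at V = (1/4, 0)
A = J + t·(V−J) with t = 4/3, so JA:AV = 4/3:-1/3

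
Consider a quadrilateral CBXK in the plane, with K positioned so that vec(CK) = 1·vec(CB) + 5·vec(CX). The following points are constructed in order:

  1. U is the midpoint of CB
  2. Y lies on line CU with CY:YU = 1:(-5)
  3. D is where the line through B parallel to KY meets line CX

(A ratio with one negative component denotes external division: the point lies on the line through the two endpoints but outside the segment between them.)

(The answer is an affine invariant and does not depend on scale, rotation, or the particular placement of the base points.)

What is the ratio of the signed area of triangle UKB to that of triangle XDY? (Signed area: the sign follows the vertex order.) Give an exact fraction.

[UKB]:[XDY] = 180/49

Set C = (0, 0), B = (1, 0), X = (0, 1), K = (1, 5); any affine frame gives the same invariant.
1. U is the midpoint of CB ⇒ U = (1/2, 0)
2. Y lies on line CU with CY:YU = 1:(-5) ⇒ Y = (-1/8, 0)
3. D is where the line through B parallel to KY meets line CX ⇒ D = (0, -40/9)
2·[UKB] = -5/2, 2·[XDY] = -49/72
[UKB]:[XDY] = -5/2:-49/72 = 180/49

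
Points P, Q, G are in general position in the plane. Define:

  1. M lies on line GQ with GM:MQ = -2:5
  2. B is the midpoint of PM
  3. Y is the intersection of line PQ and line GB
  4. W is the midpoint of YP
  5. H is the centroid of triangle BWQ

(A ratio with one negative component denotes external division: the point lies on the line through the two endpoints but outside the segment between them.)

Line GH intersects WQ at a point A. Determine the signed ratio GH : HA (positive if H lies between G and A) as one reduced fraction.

GH:HA = 13/5

Work in coordinates with P = (0, 0), Q = (1, 0), G = (0, 1).
1. M lies on line GQ with GM:MQ = -2:5 ⇒ M = (-2/3, 5/3)
2. B is the midpoint of PM ⇒ B = (-1/3, 5/6)
3. Y is the intersection of line PQ and line GB ⇒ Y = (-2, 0)
4. W is the midpoint of YP ⇒ W = (-1, 0)
5. H is the centroid of triangle BWQ ⇒ H = (-1/9, 5/18)
line GH meets WQ at A = (-2/13, 0)
H = G + t·(A−G) with t = 13/18, so GH:HA = 13/18:5/18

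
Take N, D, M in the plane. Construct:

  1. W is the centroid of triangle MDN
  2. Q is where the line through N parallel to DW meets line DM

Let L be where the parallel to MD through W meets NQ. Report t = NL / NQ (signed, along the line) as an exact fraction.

t = 2/3

Set N = (0, 0), D = (1, 0), M = (0, 1); any affine frame gives the same invariant.
1. W is the centroid of triangle MDN ⇒ W = (1/3, 1/3)
2. Q is where the line through N parallel to DW meets line DM ⇒ Q = (2, -1)
through W parallel to MD: direction (1, -1); meets NQ at L = (4/3, -2/3)
L = N + t·(Q−N) with t = 2/3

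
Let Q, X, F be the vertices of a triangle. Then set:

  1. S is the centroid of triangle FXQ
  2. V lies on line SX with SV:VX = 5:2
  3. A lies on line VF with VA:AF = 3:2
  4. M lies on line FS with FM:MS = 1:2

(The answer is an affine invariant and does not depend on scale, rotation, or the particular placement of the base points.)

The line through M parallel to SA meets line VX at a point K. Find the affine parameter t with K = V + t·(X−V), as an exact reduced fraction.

t = -65/18

Choose coordinates Q = (0, 0), X = (1, 0), F = (0, 1).
1. S is the centroid of triangle FXQ ⇒ S = (1/3, 1/3)
2. V lies on line SX with SV:VX = 5:2 ⇒ V = (17/21, 2/21)
3. A lies on line VF with VA:AF = 3:2 ⇒ A = (34/105, 67/105)
4. M lies on line FS with FM:MS = 1:2 ⇒ M = (1/9, 7/9)
through M parallel to SA: direction (-1/105, 32/105); meets VX at K = (23/189, 83/189)
K = V + t·(X−V) with t = -65/18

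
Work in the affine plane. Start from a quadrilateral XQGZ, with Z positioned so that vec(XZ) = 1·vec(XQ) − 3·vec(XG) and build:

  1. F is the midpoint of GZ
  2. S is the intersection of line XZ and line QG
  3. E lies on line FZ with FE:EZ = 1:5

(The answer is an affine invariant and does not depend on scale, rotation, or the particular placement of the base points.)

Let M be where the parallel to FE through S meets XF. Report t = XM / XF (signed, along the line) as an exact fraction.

t = -1/2

Set X = (0, 0), Q = (1, 0), G = (0, 1), Z = (1, -3); any affine frame gives the same invariant.
1. F is the midpoint of GZ ⇒ F = (1/2, -1)
2. S is the intersection of line XZ and line QG ⇒ S = (-1/2, 3/2)
3. E lies on line FZ with FE:EZ = 1:5 ⇒ E = (7/12, -4/3)
through S parallel to FE: direction (1/12, -1/3); meets XF at M = (-1/4, 1/2)
M = X + t·(F−X) with t = -1/2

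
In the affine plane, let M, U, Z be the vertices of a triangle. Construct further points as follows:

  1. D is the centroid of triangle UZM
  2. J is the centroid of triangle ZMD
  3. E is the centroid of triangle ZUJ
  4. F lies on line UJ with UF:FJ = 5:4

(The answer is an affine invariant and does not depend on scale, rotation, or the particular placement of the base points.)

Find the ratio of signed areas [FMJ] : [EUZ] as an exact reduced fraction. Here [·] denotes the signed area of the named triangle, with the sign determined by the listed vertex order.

[FMJ]:[EUZ] = -4/3

Set M = (0, 0), U = (1, 0), Z = (0, 1); any affine frame gives the same invariant.
1. D is the centroid of triangle UZM ⇒ D = (1/3, 1/3)
2. J is the centroid of triangle ZMD ⇒ J = (1/9, 4/9)
3. E is the centroid of triangle ZUJ ⇒ E = (10/27, 13/27)
4. F lies on line UJ with UF:FJ = 5:4 ⇒ F = (41/81, 20/81)
2·[FMJ] = -16/81, 2·[EUZ] = 4/27
[FMJ]:[EUZ] = -16/81:4/27 = -4/3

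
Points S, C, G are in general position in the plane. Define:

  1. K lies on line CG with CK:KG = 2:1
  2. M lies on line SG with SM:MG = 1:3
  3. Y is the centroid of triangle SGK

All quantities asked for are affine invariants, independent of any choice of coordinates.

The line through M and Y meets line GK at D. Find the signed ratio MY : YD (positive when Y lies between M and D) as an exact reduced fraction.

Set S = (0, 0), C = (1, 0), G = (0, 1); any affine frame gives the same invariant.
1. K lies on line CG with CK:KG = 2:1 ⇒ K = (1/3, 2/3)
2. M lies on line SG with SM:MG = 1:3 ⇒ M = (0, 1/4)
3. Y is the centroid of triangle SGK ⇒ Y = (1/9, 5/9)
line MY meets GK at D = (1/5, 4/5)
Y = M + t·(D−M) with t = 5/9, so MY:YD = 5/9:4/9

MY:YD = 5/4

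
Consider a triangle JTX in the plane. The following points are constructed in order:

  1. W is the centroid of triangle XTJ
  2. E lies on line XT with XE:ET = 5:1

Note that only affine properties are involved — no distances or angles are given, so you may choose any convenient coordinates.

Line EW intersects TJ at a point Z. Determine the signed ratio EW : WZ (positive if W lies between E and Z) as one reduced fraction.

EW:WZ = -1/2

Work in coordinates with J = (0, 0), T = (1, 0), X = (0, 1).
1. W is the centroid of triangle XTJ ⇒ W = (1/3, 1/3)
2. E lies on line XT with XE:ET = 5:1 ⇒ E = (5/6, 1/6)
line EW meets TJ at Z = (4/3, 0)
W = E + t·(Z−E) with t = -1, so EW:WZ = -1:2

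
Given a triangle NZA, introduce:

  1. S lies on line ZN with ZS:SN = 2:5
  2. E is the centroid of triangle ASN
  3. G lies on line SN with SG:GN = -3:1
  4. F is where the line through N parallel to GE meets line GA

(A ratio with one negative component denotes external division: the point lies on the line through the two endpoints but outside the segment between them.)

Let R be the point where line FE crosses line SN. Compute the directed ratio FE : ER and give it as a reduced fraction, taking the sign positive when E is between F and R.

FE:ER = -7/4

Work in coordinates with N = (0, 0), Z = (1, 0), A = (0, 1).
1. S lies on line ZN with ZS:SN = 2:5 ⇒ S = (5/7, 0)
2. E is the centroid of triangle ASN ⇒ E = (5/21, 1/3)
3. G lies on line SN with SG:GN = -3:1 ⇒ G = (-5/14, 0)
4. F is where the line through N parallel to GE meets line GA ⇒ F = (-25/56, -1/4)
line FE meets SN at R = (-15/98, 0)
E = F + t·(R−F) with t = 7/3, so FE:ER = 7/3:-4/3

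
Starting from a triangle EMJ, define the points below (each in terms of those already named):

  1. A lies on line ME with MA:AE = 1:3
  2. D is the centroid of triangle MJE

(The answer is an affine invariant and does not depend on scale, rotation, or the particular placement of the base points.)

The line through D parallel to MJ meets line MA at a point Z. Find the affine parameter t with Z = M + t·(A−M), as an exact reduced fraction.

Assign E = (0, 0), M = (1, 0), J = (0, 1) — the answer is frame-independent, so this choice is without loss of generality.
1. A lies on line ME with MA:AE = 1:3 ⇒ A = (3/4, 0)
2. D is the centroid of triangle MJE ⇒ D = (1/3, 1/3)
through D parallel to MJ: direction (-1, 1); meets MA at Z = (2/3, 0)
Z = M + t·(A−M) with t = 4/3

t = 4/3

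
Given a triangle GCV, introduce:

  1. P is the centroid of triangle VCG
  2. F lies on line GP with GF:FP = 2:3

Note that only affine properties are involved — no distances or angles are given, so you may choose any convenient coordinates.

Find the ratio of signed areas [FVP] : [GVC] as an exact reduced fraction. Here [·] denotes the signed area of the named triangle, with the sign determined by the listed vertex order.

[FVP]:[GVC] = 1/5

Choose coordinates G = (0, 0), C = (1, 0), V = (0, 1).
1. P is the centroid of triangle VCG ⇒ P = (1/3, 1/3)
2. F lies on line GP with GF:FP = 2:3 ⇒ F = (2/15, 2/15)
2·[FVP] = -1/5, 2·[GVC] = -1
[FVP]:[GVC] = -1/5:-1 = 1/5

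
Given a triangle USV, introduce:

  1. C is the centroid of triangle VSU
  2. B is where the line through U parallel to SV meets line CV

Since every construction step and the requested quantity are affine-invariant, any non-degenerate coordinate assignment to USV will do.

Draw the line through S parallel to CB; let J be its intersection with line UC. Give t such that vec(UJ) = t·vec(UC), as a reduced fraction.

Set U = (0, 0), S = (1, 0), V = (0, 1); any affine frame gives the same invariant.
1. C is the centroid of triangle VSU ⇒ C = (1/3, 1/3)
2. B is where the line through U parallel to SV meets line CV ⇒ B = (1, -1)
through S parallel to CB: direction (2/3, -4/3); meets UC at J = (2/3, 2/3)
J = U + t·(C−U) with t = 2

t = 2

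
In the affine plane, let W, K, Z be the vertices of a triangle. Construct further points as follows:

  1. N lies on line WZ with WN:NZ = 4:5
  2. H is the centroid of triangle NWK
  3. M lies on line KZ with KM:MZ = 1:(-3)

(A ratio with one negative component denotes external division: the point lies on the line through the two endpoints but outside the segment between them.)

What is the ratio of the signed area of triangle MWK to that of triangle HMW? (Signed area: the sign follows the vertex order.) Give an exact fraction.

[MWK]:[HMW] = 9/7

Work in coordinates with W = (0, 0), K = (1, 0), Z = (0, 1).
1. N lies on line WZ with WN:NZ = 4:5 ⇒ N = (0, 4/9)
2. H is the centroid of triangle NWK ⇒ H = (1/3, 4/27)
3. M lies on line KZ with KM:MZ = 1:(-3) ⇒ M = (3/2, -1/2)
2·[MWK] = -1/2, 2·[HMW] = -7/18
[MWK]:[HMW] = -1/2:-7/18 = 9/7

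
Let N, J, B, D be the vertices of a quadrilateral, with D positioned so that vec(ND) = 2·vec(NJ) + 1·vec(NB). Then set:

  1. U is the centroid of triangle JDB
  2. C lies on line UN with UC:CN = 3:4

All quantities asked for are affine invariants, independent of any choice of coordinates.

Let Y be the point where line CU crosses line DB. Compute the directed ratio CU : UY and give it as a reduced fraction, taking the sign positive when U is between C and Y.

Work in coordinates with N = (0, 0), J = (1, 0), B = (0, 1), D = (2, 1).
1. U is the centroid of triangle JDB ⇒ U = (1, 2/3)
2. C lies on line UN with UC:CN = 3:4 ⇒ C = (4/7, 8/21)
line CU meets DB at Y = (3/2, 1)
U = C + t·(Y−C) with t = 6/13, so CU:UY = 6/13:7/13

CU:UY = 6/7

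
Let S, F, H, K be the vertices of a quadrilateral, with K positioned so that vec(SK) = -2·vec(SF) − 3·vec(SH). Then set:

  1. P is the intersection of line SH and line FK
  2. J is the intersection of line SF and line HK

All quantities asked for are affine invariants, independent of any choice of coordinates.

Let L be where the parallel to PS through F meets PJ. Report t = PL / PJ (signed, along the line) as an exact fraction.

Choose coordinates S = (0, 0), F = (1, 0), H = (0, 1), K = (-2, -3).
1. P is the intersection of line SH and line FK ⇒ P = (0, -1)
2. J is the intersection of line SF and line HK ⇒ J = (-1/2, 0)
through F parallel to PS: direction (0, 1); meets PJ at L = (1, -3)
L = P + t·(J−P) with t = -2

t = -2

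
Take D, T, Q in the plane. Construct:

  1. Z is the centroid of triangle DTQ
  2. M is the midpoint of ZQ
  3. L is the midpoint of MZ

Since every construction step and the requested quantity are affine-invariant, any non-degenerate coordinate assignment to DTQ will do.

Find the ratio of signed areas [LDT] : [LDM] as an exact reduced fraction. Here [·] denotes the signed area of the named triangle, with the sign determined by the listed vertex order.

Set D = (0, 0), T = (1, 0), Q = (0, 1); any affine frame gives the same invariant.
1. Z is the centroid of triangle DTQ ⇒ Z = (1/3, 1/3)
2. M is the midpoint of ZQ ⇒ M = (1/6, 2/3)
3. L is the midpoint of MZ ⇒ L = (1/4, 1/2)
2·[LDT] = 1/2, 2·[LDM] = -1/12
[LDT]:[LDM] = 1/2:-1/12 = -6

[LDT]:[LDM] = -6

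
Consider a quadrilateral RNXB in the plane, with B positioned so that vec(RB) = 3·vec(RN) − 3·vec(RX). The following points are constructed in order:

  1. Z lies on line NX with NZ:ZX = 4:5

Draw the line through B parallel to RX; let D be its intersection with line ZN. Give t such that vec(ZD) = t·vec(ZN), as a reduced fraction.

t = 11/2

Choose coordinates R = (0, 0), N = (1, 0), X = (0, 1), B = (3, -3).
1. Z lies on line NX with NZ:ZX = 4:5 ⇒ Z = (5/9, 4/9)
through B parallel to RX: direction (0, 1); meets ZN at D = (3, -2)
D = Z + t·(N−Z) with t = 11/2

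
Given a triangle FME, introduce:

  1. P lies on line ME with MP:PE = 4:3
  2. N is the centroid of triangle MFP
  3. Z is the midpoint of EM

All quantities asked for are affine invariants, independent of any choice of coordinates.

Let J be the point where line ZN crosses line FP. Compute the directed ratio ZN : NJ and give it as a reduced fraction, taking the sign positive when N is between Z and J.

ZN:NJ = -5/8

Choose coordinates F = (0, 0), M = (1, 0), E = (0, 1).
1. P lies on line ME with MP:PE = 4:3 ⇒ P = (3/7, 4/7)
2. N is the centroid of triangle MFP ⇒ N = (10/21, 4/21)
3. Z is the midpoint of EM ⇒ Z = (1/2, 1/2)
line ZN meets FP at J = (18/35, 24/35)
N = Z + t·(J−Z) with t = -5/3, so ZN:NJ = -5/3:8/3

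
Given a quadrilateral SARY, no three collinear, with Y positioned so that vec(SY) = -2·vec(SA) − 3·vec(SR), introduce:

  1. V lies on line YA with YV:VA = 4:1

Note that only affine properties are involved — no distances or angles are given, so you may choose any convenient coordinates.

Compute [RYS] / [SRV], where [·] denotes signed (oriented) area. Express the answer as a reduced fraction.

[RYS]:[SRV] = -5

Assign S = (0, 0), A = (1, 0), R = (0, 1), Y = (-2, -3) — the answer is frame-independent, so this choice is without loss of generality.
1. V lies on line YA with YV:VA = 4:1 ⇒ V = (2/5, -3/5)
2·[RYS] = 2, 2·[SRV] = -2/5
[RYS]:[SRV] = 2:-2/5 = -5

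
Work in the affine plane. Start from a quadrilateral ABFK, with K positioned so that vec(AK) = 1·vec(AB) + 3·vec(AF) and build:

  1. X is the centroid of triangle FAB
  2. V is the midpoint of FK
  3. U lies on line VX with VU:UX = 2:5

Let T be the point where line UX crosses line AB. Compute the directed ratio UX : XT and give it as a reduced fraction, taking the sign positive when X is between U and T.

Set A = (0, 0), B = (1, 0), F = (0, 1), K = (1, 3); any affine frame gives the same invariant.
1. X is the centroid of triangle FAB ⇒ X = (1/3, 1/3)
2. V is the midpoint of FK ⇒ V = (1/2, 2)
3. U lies on line VX with VU:UX = 2:5 ⇒ U = (19/42, 32/21)
line UX meets AB at T = (3/10, 0)
X = U + t·(T−U) with t = 25/32, so UX:XT = 25/32:7/32

UX:XT = 25/7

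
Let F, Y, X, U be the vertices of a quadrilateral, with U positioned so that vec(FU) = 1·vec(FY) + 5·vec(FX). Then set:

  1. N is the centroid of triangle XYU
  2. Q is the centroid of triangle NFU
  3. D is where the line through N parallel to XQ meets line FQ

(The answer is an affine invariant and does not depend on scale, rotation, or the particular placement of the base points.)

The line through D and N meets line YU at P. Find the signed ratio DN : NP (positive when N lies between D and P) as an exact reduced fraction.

Choose coordinates F = (0, 0), Y = (1, 0), X = (0, 1), U = (1, 5).
1. N is the centroid of triangle XYU ⇒ N = (2/3, 2)
2. Q is the centroid of triangle NFU ⇒ Q = (5/9, 7/3)
3. D is where the line through N parallel to XQ meets line FQ ⇒ D = (2/9, 14/15)
line DN meets YU at P = (1, 14/5)
N = D + t·(P−D) with t = 4/7, so DN:NP = 4/7:3/7

DN:NP = 4/3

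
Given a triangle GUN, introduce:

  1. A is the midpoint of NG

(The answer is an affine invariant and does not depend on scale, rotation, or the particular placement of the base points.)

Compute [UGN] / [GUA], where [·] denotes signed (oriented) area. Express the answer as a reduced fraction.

[UGN]:[GUA] = -2

Choose coordinates G = (0, 0), U = (1, 0), N = (0, 1).
1. A is the midpoint of NG ⇒ A = (0, 1/2)
2·[UGN] = -1, 2·[GUA] = 1/2
[UGN]:[GUA] = -1:1/2 = -2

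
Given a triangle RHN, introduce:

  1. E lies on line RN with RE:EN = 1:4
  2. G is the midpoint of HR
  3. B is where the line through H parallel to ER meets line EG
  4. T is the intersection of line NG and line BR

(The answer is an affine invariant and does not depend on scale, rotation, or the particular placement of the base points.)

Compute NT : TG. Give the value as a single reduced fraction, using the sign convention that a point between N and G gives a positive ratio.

NT:TG = -10

Set R = (0, 0), H = (1, 0), N = (0, 1); any affine frame gives the same invariant.
1. E lies on line RN with RE:EN = 1:4 ⇒ E = (0, 1/5)
2. G is the midpoint of HR ⇒ G = (1/2, 0)
3. B is where the line through H parallel to ER meets line EG ⇒ B = (1, -1/5)
4. T is the intersection of line NG and line BR ⇒ T = (5/9, -1/9)
T = N + t·(G−N) with t = 10/9, so NT:TG = t:(1−t) = 10/9:-1/9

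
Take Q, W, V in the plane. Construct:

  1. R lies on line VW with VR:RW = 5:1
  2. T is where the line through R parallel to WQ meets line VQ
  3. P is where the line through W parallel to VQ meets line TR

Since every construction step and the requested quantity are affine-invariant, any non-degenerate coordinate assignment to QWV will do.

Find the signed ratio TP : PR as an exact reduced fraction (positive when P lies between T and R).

TP:PR = -6

Assign Q = (0, 0), W = (1, 0), V = (0, 1) — the answer is frame-independent, so this choice is without loss of generality.
1. R lies on line VW with VR:RW = 5:1 ⇒ R = (5/6, 1/6)
2. T is where the line through R parallel to WQ meets line VQ ⇒ T = (0, 1/6)
3. P is where the line through W parallel to VQ meets line TR ⇒ P = (1, 1/6)
P = T + t·(R−T) with t = 6/5, so TP:PR = t:(1−t) = 6/5:-1/5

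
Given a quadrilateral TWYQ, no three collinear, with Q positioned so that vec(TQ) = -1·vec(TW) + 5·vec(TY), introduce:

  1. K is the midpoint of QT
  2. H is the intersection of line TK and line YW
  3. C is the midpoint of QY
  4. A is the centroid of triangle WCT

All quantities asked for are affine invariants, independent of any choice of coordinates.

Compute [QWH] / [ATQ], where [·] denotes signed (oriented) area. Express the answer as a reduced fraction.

Work in coordinates with T = (0, 0), W = (1, 0), Y = (0, 1), Q = (-1, 5).
1. K is the midpoint of QT ⇒ K = (-1/2, 5/2)
2. H is the intersection of line TK and line YW ⇒ H = (-1/4, 5/4)
3. C is the midpoint of QY ⇒ C = (-1/2, 3)
4. A is the centroid of triangle WCT ⇒ A = (1/6, 1)
2·[QWH] = -15/4, 2·[ATQ] = -11/6
[QWH]:[ATQ] = -15/4:-11/6 = 45/22

[QWH]:[ATQ] = 45/22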